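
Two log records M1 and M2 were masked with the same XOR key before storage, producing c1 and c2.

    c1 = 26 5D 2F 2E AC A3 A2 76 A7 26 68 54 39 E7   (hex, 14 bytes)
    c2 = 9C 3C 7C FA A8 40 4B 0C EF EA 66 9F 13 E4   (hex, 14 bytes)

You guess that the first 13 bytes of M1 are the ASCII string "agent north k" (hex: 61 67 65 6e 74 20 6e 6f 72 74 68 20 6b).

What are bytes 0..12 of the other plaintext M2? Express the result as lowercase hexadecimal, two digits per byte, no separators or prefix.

db0636ba70c387153ab866eb41

First, c1 ⊕ c2 = (M1 ⊕ K) ⊕ (M2 ⊕ K) = M1 ⊕ M2, so the key drops out. Then M2 = (M1 ⊕ M2) ⊕ M1 over the first 13 bytes.
byte 0: (26 ^ 9c) ^ 61 = ba ^ 61 = db
byte 1: (5d ^ 3c) ^ 67 = 61 ^ 67 = 06
byte 2: (2f ^ 7c) ^ 65 = 53 ^ 65 = 36
byte 3: (2e ^ fa) ^ 6e = d4 ^ 6e = ba
byte 4: (ac ^ a8) ^ 74 = 04 ^ 74 = 70
byte 5: (a3 ^ 40) ^ 20 = e3 ^ 20 = c3
byte 6: (a2 ^ 4b) ^ 6e = e9 ^ 6e = 87
byte 7: (76 ^ 0c) ^ 6f = 7a ^ 6f = 15
byte 8: (a7 ^ ef) ^ 72 = 48 ^ 72 = 3a
byte 9: (26 ^ ea) ^ 74 = cc ^ 74 = b8
byte 10: (68 ^ 66) ^ 68 = 0e ^ 68 = 66
byte 11: (54 ^ 9f) ^ 20 = cb ^ 20 = eb
byte 12: (39 ^ 13) ^ 6b = 2a ^ 6b = 41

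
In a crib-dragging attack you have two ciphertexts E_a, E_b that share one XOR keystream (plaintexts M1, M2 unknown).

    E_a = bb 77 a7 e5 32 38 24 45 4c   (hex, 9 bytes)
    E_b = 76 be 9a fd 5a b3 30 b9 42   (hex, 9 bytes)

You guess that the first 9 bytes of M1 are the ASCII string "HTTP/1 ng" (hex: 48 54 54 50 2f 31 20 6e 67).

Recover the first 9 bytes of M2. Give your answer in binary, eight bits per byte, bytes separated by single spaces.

First, E_a ⊕ E_b = (M1 ⊕ K) ⊕ (M2 ⊕ K) = M1 ⊕ M2, so the key drops out. Then M2 = (M1 ⊕ M2) ⊕ M1 over the first 9 bytes.
byte 0: (bb ^ 76) ^ 48 = cd ^ 48 = 85
byte 1: (77 ^ be) ^ 54 = c9 ^ 54 = 9d
byte 2: (a7 ^ 9a) ^ 54 = 3d ^ 54 = 69
byte 3: (e5 ^ fd) ^ 50 = 18 ^ 50 = 48
byte 4: (32 ^ 5a) ^ 2f = 68 ^ 2f = 47
byte 5: (38 ^ b3) ^ 31 = 8b ^ 31 = ba
byte 6: (24 ^ 30) ^ 20 = 14 ^ 20 = 34
byte 7: (45 ^ b9) ^ 6e = fc ^ 6e = 92
byte 8: (4c ^ 42) ^ 67 = 0e ^ 67 = 69

10000101 10011101 01101001 01001000 01000111 10111010 00110100 10010010 01101001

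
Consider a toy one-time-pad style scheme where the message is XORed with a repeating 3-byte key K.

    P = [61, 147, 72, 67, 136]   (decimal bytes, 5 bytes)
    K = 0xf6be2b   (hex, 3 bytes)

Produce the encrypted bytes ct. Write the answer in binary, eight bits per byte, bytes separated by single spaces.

The 3-byte key repeats, so the effective keystream is f6 be 2b f6 be.
byte 0: 3d ^ f6 = cb
byte 1: 93 ^ be = 2d
byte 2: 48 ^ 2b = 63
byte 3: 43 ^ f6 = b5
byte 4: 88 ^ be = 36

11001011 00101101 01100011 10110101 00110110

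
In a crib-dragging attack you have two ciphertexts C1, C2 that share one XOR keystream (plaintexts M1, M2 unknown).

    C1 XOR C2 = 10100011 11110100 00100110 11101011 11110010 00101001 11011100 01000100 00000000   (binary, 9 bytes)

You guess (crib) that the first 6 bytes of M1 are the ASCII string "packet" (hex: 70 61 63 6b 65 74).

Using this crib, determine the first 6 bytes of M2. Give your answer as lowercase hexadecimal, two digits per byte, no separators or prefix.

d3954580975d

Since C1 ⊕ C2 = M1 ⊕ M2, XORing with the guessed M1 bytes yields the corresponding M2 bytes: M2 = (C1 ⊕ C2) ⊕ M1.
byte 0: a3 xor 70 = d3
byte 1: f4 xor 61 = 95
byte 2: 26 xor 63 = 45
byte 3: eb xor 6b = 80
byte 4: f2 xor 65 = 97
byte 5: 29 xor 74 = 5d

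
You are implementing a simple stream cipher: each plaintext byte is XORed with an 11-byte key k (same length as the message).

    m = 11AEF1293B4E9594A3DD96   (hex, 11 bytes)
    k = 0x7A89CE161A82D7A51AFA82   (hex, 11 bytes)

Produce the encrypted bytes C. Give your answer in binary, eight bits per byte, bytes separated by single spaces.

01101011 00100111 00111111 00111111 00100001 11001100 01000010 00110001 10111001 00100111 00010100

00010001 ^ 01111010 = 01101011
10101110 ^ 10001001 = 00100111
11110001 ^ 11001110 = 00111111
00101001 ^ 00010110 = 00111111
00111011 ^ 00011010 = 00100001
01001110 ^ 10000010 = 11001100
10010101 ^ 11010111 = 01000010
10010100 ^ 10100101 = 00110001
10100011 ^ 00011010 = 10111001
11011101 ^ 11111010 = 00100111
10010110 ^ 10000010 = 00010100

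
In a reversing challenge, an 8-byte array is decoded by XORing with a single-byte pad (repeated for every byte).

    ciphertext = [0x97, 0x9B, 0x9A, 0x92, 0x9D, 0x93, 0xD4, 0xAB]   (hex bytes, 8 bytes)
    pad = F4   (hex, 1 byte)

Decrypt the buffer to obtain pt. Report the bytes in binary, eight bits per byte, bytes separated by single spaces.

The 1-byte key repeats, so the effective keystream is f4 f4 f4 f4 f4 f4 f4 f4.
byte 0: 97 xor f4 = 63
byte 1: 9b xor f4 = 6f
byte 2: 9a xor f4 = 6e
byte 3: 92 xor f4 = 66
byte 4: 9d xor f4 = 69
byte 5: 93 xor f4 = 67
byte 6: d4 xor f4 = 20
byte 7: ab xor f4 = 5f

01100011 01101111 01101110 01100110 01101001 01100111 00100000 01011111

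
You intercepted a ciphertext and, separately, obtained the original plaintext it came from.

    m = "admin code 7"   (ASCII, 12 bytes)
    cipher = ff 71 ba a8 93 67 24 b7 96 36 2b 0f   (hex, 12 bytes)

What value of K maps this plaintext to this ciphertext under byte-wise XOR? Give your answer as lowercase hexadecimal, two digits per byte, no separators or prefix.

9e15d7c1fd4747d8f2530b38

Since cipher = m ⊕ K, XORing both sides with m gives K = m ⊕ cipher.
byte 0: 01100001 xor 11111111 = 10011110
byte 1: 01100100 xor 01110001 = 00010101
byte 2: 01101101 xor 10111010 = 11010111
byte 3: 01101001 xor 10101000 = 11000001
byte 4: 01101110 xor 10010011 = 11111101
byte 5: 00100000 xor 01100111 = 01000111
byte 6: 01100011 xor 00100100 = 01000111
byte 7: 01101111 xor 10110111 = 11011000
byte 8: 01100100 xor 10010110 = 11110010
byte 9: 01100101 xor 00110110 = 01010011
byte 10: 00100000 xor 00101011 = 00001011
byte 11: 00110111 xor 00001111 = 00111000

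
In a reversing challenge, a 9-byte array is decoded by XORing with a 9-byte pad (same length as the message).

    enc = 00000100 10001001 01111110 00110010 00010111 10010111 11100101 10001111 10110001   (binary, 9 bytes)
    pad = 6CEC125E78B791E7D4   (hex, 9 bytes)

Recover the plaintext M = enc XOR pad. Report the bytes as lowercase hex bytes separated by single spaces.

XOR is its own inverse, so applying the key byte-wise gives the result directly.
byte 0: 04 XOR 6c = 68
byte 1: 89 XOR ec = 65
byte 2: 7e XOR 12 = 6c
byte 3: 32 XOR 5e = 6c
byte 4: 17 XOR 78 = 6f
byte 5: 97 XOR b7 = 20
byte 6: e5 XOR 91 = 74
byte 7: 8f XOR e7 = 68
byte 8: b1 XOR d4 = 65

68 65 6c 6c 6f 20 74 68 65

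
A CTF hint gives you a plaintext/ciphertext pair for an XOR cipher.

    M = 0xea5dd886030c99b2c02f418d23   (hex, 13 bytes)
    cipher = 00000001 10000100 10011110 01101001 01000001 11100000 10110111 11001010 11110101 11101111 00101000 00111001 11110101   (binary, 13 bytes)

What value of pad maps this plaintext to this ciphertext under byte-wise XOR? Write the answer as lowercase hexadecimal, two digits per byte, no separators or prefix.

ebd946ef42ec2e7835c069b4d6

Since cipher = M ⊕ pad, XORing both sides with M gives pad = M ⊕ cipher.
byte 0: ea xor 01 = eb
byte 1: 5d xor 84 = d9
byte 2: d8 xor 9e = 46
byte 3: 86 xor 69 = ef
byte 4: 03 xor 41 = 42
byte 5: 0c xor e0 = ec
byte 6: 99 xor b7 = 2e
byte 7: b2 xor ca = 78
byte 8: c0 xor f5 = 35
byte 9: 2f xor ef = c0
byte 10: 41 xor 28 = 69
byte 11: 8d xor 39 = b4
byte 12: 23 xor f5 = d6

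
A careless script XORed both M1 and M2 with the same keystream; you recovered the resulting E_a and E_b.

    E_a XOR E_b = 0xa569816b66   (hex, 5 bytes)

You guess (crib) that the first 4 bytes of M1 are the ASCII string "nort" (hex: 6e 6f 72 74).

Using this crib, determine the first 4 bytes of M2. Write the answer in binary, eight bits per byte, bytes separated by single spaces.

11001011 00000110 11110011 00011111

Since E_a ⊕ E_b = M1 ⊕ M2, XORing with the guessed M1 bytes yields the corresponding M2 bytes: M2 = (E_a ⊕ E_b) ⊕ M1.
byte 0: 165 ^ 110 = 203
byte 1: 105 ^ 111 =   6
byte 2: 129 ^ 114 = 243
byte 3: 107 ^ 116 =  31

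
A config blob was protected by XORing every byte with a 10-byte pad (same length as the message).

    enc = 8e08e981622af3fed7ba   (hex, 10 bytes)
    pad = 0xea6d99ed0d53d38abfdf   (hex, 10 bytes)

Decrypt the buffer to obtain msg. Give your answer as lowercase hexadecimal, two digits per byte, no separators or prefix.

6465706c6f7920746865

142 ^ 234 = 100
  8 ^ 109 = 101
233 ^ 153 = 112
129 ^ 237 = 108
 98 ^  13 = 111
 42 ^  83 = 121
243 ^ 211 =  32
254 ^ 138 = 116
215 ^ 191 = 104
186 ^ 223 = 101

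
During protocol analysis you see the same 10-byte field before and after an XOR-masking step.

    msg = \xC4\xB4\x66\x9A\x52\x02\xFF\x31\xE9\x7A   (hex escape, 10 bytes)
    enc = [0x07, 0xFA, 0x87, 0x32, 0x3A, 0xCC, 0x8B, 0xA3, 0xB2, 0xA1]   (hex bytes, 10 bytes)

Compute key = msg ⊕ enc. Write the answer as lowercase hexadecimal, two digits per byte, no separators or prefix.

Since enc = msg ⊕ key, XORing both sides with msg gives key = msg ⊕ enc.
11000100 XOR 00000111 = 11000011
10110100 XOR 11111010 = 01001110
01100110 XOR 10000111 = 11100001
10011010 XOR 00110010 = 10101000
01010010 XOR 00111010 = 01101000
00000010 XOR 11001100 = 11001110
11111111 XOR 10001011 = 01110100
00110001 XOR 10100011 = 10010010
11101001 XOR 10110010 = 01011011
01111010 XOR 10100001 = 11011011

c34ee1a868ce74925bdb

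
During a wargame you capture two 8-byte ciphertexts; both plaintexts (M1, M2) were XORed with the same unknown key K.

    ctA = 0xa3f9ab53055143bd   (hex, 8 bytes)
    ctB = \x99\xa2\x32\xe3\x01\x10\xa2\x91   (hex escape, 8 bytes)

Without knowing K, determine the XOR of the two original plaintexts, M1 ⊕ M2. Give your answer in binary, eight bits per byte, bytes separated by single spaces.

00111010 01011011 10011001 10110000 00000100 01000001 11100001 00101100

ctA ⊕ ctB = (M1 ⊕ K) ⊕ (M2 ⊕ K) = M1 ⊕ M2 — the shared key cancels under XOR.
a3 XOR 99 = 3a
f9 XOR a2 = 5b
ab XOR 32 = 99
53 XOR e3 = b0
05 XOR 01 = 04
51 XOR 10 = 41
43 XOR a2 = e1
bd XOR 91 = 2c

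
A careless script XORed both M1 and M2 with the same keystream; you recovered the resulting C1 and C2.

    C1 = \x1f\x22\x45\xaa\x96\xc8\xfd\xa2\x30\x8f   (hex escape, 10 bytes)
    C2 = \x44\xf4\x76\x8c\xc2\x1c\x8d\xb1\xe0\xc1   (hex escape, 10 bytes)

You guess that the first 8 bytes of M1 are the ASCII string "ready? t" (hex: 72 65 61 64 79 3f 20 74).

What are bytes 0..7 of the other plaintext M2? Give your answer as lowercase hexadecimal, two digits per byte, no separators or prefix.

29b352422deb5067

First, C1 ⊕ C2 = (M1 ⊕ K) ⊕ (M2 ⊕ K) = M1 ⊕ M2, so the key drops out. Then M2 = (M1 ⊕ M2) ⊕ M1 over the first 8 bytes.
byte 0: (1f XOR 44) XOR 72 = 5b XOR 72 = 29
byte 1: (22 XOR f4) XOR 65 = d6 XOR 65 = b3
byte 2: (45 XOR 76) XOR 61 = 33 XOR 61 = 52
byte 3: (aa XOR 8c) XOR 64 = 26 XOR 64 = 42
byte 4: (96 XOR c2) XOR 79 = 54 XOR 79 = 2d
byte 5: (c8 XOR 1c) XOR 3f = d4 XOR 3f = eb
byte 6: (fd XOR 8d) XOR 20 = 70 XOR 20 = 50
byte 7: (a2 XOR b1) XOR 74 = 13 XOR 74 = 67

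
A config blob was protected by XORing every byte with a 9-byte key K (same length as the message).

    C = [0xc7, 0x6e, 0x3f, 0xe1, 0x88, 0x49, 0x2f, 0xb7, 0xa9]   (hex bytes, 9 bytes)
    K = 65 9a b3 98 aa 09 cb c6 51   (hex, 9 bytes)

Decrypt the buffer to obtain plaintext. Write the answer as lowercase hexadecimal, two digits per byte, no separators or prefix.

c7 ⊕ 65 = a2
6e ⊕ 9a = f4
3f ⊕ b3 = 8c
e1 ⊕ 98 = 79
88 ⊕ aa = 22
49 ⊕ 09 = 40
2f ⊕ cb = e4
b7 ⊕ c6 = 71
a9 ⊕ 51 = f8

a2f48c792240e471f8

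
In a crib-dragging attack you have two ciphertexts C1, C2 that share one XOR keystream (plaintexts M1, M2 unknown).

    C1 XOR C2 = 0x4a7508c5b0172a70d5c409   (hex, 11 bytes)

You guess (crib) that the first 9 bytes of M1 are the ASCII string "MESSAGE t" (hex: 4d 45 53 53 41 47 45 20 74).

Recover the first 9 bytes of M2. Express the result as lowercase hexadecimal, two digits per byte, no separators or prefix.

07305b96f1506f50a1

Since C1 ⊕ C2 = M1 ⊕ M2, XORing with the guessed M1 bytes yields the corresponding M2 bytes: M2 = (C1 ⊕ C2) ⊕ M1.
4a ^ 4d = 07
75 ^ 45 = 30
08 ^ 53 = 5b
c5 ^ 53 = 96
b0 ^ 41 = f1
17 ^ 47 = 50
2a ^ 45 = 6f
70 ^ 20 = 50
d5 ^ 74 = a1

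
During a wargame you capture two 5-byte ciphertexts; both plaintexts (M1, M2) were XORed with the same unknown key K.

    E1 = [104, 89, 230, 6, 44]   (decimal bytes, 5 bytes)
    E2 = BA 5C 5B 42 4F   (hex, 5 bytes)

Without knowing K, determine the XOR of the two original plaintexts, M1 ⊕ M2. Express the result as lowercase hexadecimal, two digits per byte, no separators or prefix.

E1 ⊕ E2 = (M1 ⊕ K) ⊕ (M2 ⊕ K) = M1 ⊕ M2 — the shared key cancels under XOR.
68 xor ba = d2
59 xor 5c = 05
e6 xor 5b = bd
06 xor 42 = 44
2c xor 4f = 63

d205bd4463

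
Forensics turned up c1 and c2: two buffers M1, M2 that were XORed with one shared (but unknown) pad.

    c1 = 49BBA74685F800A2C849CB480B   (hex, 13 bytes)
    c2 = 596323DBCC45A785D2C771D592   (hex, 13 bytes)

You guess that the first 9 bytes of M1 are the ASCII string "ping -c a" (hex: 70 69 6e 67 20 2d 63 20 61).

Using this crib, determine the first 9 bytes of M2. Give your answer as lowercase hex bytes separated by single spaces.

60 b1 ea fa 69 90 c4 07 7b

First, c1 ⊕ c2 = (M1 ⊕ K) ⊕ (M2 ⊕ K) = M1 ⊕ M2, so the key drops out. Then M2 = (M1 ⊕ M2) ⊕ M1 over the first 9 bytes.
byte 0: (49 xor 59) xor 70 = 10 xor 70 = 60
byte 1: (bb xor 63) xor 69 = d8 xor 69 = b1
byte 2: (a7 xor 23) xor 6e = 84 xor 6e = ea
byte 3: (46 xor db) xor 67 = 9d xor 67 = fa
byte 4: (85 xor cc) xor 20 = 49 xor 20 = 69
byte 5: (f8 xor 45) xor 2d = bd xor 2d = 90
byte 6: (00 xor a7) xor 63 = a7 xor 63 = c4
byte 7: (a2 xor 85) xor 20 = 27 xor 20 = 07
byte 8: (c8 xor d2) xor 61 = 1a xor 61 = 7b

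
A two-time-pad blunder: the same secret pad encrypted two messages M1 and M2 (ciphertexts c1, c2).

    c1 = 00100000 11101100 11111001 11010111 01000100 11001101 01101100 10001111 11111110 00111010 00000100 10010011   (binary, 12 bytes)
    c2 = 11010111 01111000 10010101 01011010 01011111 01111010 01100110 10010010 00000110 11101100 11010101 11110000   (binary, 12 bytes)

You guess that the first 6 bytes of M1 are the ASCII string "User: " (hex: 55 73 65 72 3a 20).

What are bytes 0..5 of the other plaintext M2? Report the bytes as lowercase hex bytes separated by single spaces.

a2 e7 09 ff 21 97

First, c1 ⊕ c2 = (M1 ⊕ K) ⊕ (M2 ⊕ K) = M1 ⊕ M2, so the key drops out. Then M2 = (M1 ⊕ M2) ⊕ M1 over the first 6 bytes.
byte 0: (20 xor d7) xor 55 = f7 xor 55 = a2
byte 1: (ec xor 78) xor 73 = 94 xor 73 = e7
byte 2: (f9 xor 95) xor 65 = 6c xor 65 = 09
byte 3: (d7 xor 5a) xor 72 = 8d xor 72 = ff
byte 4: (44 xor 5f) xor 3a = 1b xor 3a = 21
byte 5: (cd xor 7a) xor 20 = b7 xor 20 = 97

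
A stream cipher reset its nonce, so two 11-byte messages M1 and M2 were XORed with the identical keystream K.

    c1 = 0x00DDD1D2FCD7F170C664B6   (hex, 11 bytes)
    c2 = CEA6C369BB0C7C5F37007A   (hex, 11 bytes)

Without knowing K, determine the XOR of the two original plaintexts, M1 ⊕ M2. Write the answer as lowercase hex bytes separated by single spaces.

c1 ⊕ c2 = (M1 ⊕ K) ⊕ (M2 ⊕ K) = M1 ⊕ M2 — the shared key cancels under XOR.
byte 0: 00000000 ^ 11001110 = 11001110
byte 1: 11011101 ^ 10100110 = 01111011
byte 2: 11010001 ^ 11000011 = 00010010
byte 3: 11010010 ^ 01101001 = 10111011
byte 4: 11111100 ^ 10111011 = 01000111
byte 5: 11010111 ^ 00001100 = 11011011
byte 6: 11110001 ^ 01111100 = 10001101
byte 7: 01110000 ^ 01011111 = 00101111
byte 8: 11000110 ^ 00110111 = 11110001
byte 9: 01100100 ^ 00000000 = 01100100
byte 10: 10110110 ^ 01111010 = 11001100

ce 7b 12 bb 47 db 8d 2f f1 64 cc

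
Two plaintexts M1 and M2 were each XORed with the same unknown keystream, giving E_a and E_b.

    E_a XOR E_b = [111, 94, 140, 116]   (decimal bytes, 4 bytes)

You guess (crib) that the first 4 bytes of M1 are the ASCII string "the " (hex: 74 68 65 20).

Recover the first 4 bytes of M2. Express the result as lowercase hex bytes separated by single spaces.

1b 36 e9 54

Since E_a ⊕ E_b = M1 ⊕ M2, XORing with the guessed M1 bytes yields the corresponding M2 bytes: M2 = (E_a ⊕ E_b) ⊕ M1.
byte 0: 6f ⊕ 74 = 1b
byte 1: 5e ⊕ 68 = 36
byte 2: 8c ⊕ 65 = e9
byte 3: 74 ⊕ 20 = 54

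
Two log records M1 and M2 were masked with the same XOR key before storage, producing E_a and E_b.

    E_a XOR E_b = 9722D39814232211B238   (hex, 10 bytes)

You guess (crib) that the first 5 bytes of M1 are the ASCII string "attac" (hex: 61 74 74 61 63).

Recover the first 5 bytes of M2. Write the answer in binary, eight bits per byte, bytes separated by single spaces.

11110110 01010110 10100111 11111001 01110111

Since E_a ⊕ E_b = M1 ⊕ M2, XORing with the guessed M1 bytes yields the corresponding M2 bytes: M2 = (E_a ⊕ E_b) ⊕ M1.
97 xor 61 = f6
22 xor 74 = 56
d3 xor 74 = a7
98 xor 61 = f9
14 xor 63 = 77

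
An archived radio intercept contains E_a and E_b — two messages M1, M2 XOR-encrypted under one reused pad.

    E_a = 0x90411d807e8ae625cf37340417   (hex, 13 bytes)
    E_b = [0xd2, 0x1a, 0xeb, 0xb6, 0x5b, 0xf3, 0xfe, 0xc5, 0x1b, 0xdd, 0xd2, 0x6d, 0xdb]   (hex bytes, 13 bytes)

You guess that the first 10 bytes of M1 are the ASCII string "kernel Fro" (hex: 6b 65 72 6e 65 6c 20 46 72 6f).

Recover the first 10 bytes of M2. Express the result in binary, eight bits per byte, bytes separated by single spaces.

First, E_a ⊕ E_b = (M1 ⊕ K) ⊕ (M2 ⊕ K) = M1 ⊕ M2, so the key drops out. Then M2 = (M1 ⊕ M2) ⊕ M1 over the first 10 bytes.
byte 0: (90 xor d2) xor 6b = 42 xor 6b = 29
byte 1: (41 xor 1a) xor 65 = 5b xor 65 = 3e
byte 2: (1d xor eb) xor 72 = f6 xor 72 = 84
byte 3: (80 xor b6) xor 6e = 36 xor 6e = 58
byte 4: (7e xor 5b) xor 65 = 25 xor 65 = 40
byte 5: (8a xor f3) xor 6c = 79 xor 6c = 15
byte 6: (e6 xor fe) xor 20 = 18 xor 20 = 38
byte 7: (25 xor c5) xor 46 = e0 xor 46 = a6
byte 8: (cf xor 1b) xor 72 = d4 xor 72 = a6
byte 9: (37 xor dd) xor 6f = ea xor 6f = 85

00101001 00111110 10000100 01011000 01000000 00010101 00111000 10100110 10100110 10000101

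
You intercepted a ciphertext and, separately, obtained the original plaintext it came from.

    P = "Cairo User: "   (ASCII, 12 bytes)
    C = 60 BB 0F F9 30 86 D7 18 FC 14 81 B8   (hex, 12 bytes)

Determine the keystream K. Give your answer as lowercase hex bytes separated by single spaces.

23 da 66 8b 5f a6 82 6b 99 66 bb 98

Since C = P ⊕ K, XORing both sides with P gives K = P ⊕ C.
byte 0: 43 ⊕ 60 = 23
byte 1: 61 ⊕ bb = da
byte 2: 69 ⊕ 0f = 66
byte 3: 72 ⊕ f9 = 8b
byte 4: 6f ⊕ 30 = 5f
byte 5: 20 ⊕ 86 = a6
byte 6: 55 ⊕ d7 = 82
byte 7: 73 ⊕ 18 = 6b
byte 8: 65 ⊕ fc = 99
byte 9: 72 ⊕ 14 = 66
byte 10: 3a ⊕ 81 = bb
byte 11: 20 ⊕ b8 = 98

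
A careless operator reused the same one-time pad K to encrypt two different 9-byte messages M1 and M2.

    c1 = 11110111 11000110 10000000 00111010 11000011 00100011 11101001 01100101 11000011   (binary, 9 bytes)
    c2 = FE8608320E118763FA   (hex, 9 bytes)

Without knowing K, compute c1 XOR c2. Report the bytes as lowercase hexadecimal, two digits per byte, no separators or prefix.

c1 ⊕ c2 = (M1 ⊕ K) ⊕ (M2 ⊕ K) = M1 ⊕ M2 — the shared key cancels under XOR.
byte 0: 11110111 ^ 11111110 = 00001001
byte 1: 11000110 ^ 10000110 = 01000000
byte 2: 10000000 ^ 00001000 = 10001000
byte 3: 00111010 ^ 00110010 = 00001000
byte 4: 11000011 ^ 00001110 = 11001101
byte 5: 00100011 ^ 00010001 = 00110010
byte 6: 11101001 ^ 10000111 = 01101110
byte 7: 01100101 ^ 01100011 = 00000110
byte 8: 11000011 ^ 11111010 = 00111001

09408808cd326e0639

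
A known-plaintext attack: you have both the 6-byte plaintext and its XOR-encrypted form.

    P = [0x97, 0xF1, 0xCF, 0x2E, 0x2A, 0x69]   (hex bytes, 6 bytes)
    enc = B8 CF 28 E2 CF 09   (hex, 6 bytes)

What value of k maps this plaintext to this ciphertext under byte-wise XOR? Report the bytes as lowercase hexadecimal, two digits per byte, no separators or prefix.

Since enc = P ⊕ k, XORing both sides with P gives k = P ⊕ enc.
97 xor b8 = 2f
f1 xor cf = 3e
cf xor 28 = e7
2e xor e2 = cc
2a xor cf = e5
69 xor 09 = 60

2f3ee7cce560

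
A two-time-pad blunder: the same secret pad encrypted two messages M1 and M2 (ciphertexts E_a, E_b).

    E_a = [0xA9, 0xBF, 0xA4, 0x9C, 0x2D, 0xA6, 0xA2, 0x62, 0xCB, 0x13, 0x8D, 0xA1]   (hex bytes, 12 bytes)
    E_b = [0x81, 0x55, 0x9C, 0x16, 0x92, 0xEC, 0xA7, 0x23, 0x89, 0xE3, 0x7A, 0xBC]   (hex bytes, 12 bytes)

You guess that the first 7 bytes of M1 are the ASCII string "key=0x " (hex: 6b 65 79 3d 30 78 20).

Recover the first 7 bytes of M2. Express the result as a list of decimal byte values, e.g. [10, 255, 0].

First, E_a ⊕ E_b = (M1 ⊕ K) ⊕ (M2 ⊕ K) = M1 ⊕ M2, so the key drops out. Then M2 = (M1 ⊕ M2) ⊕ M1 over the first 7 bytes.
byte 0: (a9 xor 81) xor 6b = 28 xor 6b = 43
byte 1: (bf xor 55) xor 65 = ea xor 65 = 8f
byte 2: (a4 xor 9c) xor 79 = 38 xor 79 = 41
byte 3: (9c xor 16) xor 3d = 8a xor 3d = b7
byte 4: (2d xor 92) xor 30 = bf xor 30 = 8f
byte 5: (a6 xor ec) xor 78 = 4a xor 78 = 32
byte 6: (a2 xor a7) xor 20 = 05 xor 20 = 25

[67, 143, 65, 183, 143, 50, 37]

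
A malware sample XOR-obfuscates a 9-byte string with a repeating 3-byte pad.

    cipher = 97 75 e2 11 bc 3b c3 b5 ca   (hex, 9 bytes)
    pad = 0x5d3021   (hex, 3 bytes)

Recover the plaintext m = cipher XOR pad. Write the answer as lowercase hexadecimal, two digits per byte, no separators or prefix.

ca45c34c8c1a9e85eb

The 3-byte key repeats, so the effective keystream is 5d 30 21 5d 30 21 5d 30 21.
byte 0: 97 ⊕ 5d = ca
byte 1: 75 ⊕ 30 = 45
byte 2: e2 ⊕ 21 = c3
byte 3: 11 ⊕ 5d = 4c
byte 4: bc ⊕ 30 = 8c
byte 5: 3b ⊕ 21 = 1a
byte 6: c3 ⊕ 5d = 9e
byte 7: b5 ⊕ 30 = 85
byte 8: ca ⊕ 21 = eb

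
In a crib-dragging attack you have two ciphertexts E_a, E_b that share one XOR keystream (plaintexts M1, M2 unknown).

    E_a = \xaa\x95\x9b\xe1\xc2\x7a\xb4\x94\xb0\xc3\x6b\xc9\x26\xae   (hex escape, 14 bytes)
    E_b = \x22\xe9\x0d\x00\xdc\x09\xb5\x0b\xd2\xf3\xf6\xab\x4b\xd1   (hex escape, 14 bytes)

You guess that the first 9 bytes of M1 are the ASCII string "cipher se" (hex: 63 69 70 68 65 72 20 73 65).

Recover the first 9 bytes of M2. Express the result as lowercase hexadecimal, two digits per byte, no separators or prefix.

eb15e6897b0121ec07

First, E_a ⊕ E_b = (M1 ⊕ K) ⊕ (M2 ⊕ K) = M1 ⊕ M2, so the key drops out. Then M2 = (M1 ⊕ M2) ⊕ M1 over the first 9 bytes.
byte 0: (aa XOR 22) XOR 63 = 88 XOR 63 = eb
byte 1: (95 XOR e9) XOR 69 = 7c XOR 69 = 15
byte 2: (9b XOR 0d) XOR 70 = 96 XOR 70 = e6
byte 3: (e1 XOR 00) XOR 68 = e1 XOR 68 = 89
byte 4: (c2 XOR dc) XOR 65 = 1e XOR 65 = 7b
byte 5: (7a XOR 09) XOR 72 = 73 XOR 72 = 01
byte 6: (b4 XOR b5) XOR 20 = 01 XOR 20 = 21
byte 7: (94 XOR 0b) XOR 73 = 9f XOR 73 = ec
byte 8: (b0 XOR d2) XOR 65 = 62 XOR 65 = 07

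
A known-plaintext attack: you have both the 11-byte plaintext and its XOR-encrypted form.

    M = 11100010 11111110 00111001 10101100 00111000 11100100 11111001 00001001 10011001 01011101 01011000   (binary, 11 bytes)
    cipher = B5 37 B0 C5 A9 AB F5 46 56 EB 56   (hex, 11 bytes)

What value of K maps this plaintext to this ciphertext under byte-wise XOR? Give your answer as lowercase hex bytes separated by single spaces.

57 c9 89 69 91 4f 0c 4f cf b6 0e

Since cipher = M ⊕ K, XORing both sides with M gives K = M ⊕ cipher.
11100010 ^ 10110101 = 01010111
11111110 ^ 00110111 = 11001001
00111001 ^ 10110000 = 10001001
10101100 ^ 11000101 = 01101001
00111000 ^ 10101001 = 10010001
11100100 ^ 10101011 = 01001111
11111001 ^ 11110101 = 00001100
00001001 ^ 01000110 = 01001111
10011001 ^ 01010110 = 11001111
01011101 ^ 11101011 = 10110110
01011000 ^ 01010110 = 00001110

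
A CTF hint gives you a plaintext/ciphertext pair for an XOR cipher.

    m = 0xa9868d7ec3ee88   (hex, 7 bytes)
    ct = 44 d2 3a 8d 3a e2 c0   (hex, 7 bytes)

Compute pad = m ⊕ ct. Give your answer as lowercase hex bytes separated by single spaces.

Since ct = m ⊕ pad, XORing both sides with m gives pad = m ⊕ ct.
a9 ^ 44 = ed
86 ^ d2 = 54
8d ^ 3a = b7
7e ^ 8d = f3
c3 ^ 3a = f9
ee ^ e2 = 0c
88 ^ c0 = 48

ed 54 b7 f3 f9 0c 48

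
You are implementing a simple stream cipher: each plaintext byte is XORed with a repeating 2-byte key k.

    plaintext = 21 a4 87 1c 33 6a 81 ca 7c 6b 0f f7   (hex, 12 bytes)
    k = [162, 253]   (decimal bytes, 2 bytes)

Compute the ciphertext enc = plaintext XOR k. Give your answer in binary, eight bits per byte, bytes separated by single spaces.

10000011 01011001 00100101 11100001 10010001 10010111 00100011 00110111 11011110 10010110 10101101 00001010

The 2-byte key repeats, so the effective keystream is a2 fd a2 fd a2 fd a2 fd a2 fd a2 fd.
byte 0: 21 ⊕ a2 = 83
byte 1: a4 ⊕ fd = 59
byte 2: 87 ⊕ a2 = 25
byte 3: 1c ⊕ fd = e1
byte 4: 33 ⊕ a2 = 91
byte 5: 6a ⊕ fd = 97
byte 6: 81 ⊕ a2 = 23
byte 7: ca ⊕ fd = 37
byte 8: 7c ⊕ a2 = de
byte 9: 6b ⊕ fd = 96
byte 10: 0f ⊕ a2 = ad
byte 11: f7 ⊕ fd = 0a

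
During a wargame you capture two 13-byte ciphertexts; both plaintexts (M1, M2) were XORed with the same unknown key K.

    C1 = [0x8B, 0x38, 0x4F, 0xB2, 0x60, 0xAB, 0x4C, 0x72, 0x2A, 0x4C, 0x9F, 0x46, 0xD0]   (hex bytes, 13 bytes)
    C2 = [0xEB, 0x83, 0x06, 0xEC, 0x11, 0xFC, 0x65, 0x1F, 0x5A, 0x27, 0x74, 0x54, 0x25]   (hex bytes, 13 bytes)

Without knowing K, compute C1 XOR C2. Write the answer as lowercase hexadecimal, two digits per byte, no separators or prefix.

60bb495e7157296d706beb12f5

C1 ⊕ C2 = (M1 ⊕ K) ⊕ (M2 ⊕ K) = M1 ⊕ M2 — the shared key cancels under XOR.
byte 0: 10001011 xor 11101011 = 01100000
byte 1: 00111000 xor 10000011 = 10111011
byte 2: 01001111 xor 00000110 = 01001001
byte 3: 10110010 xor 11101100 = 01011110
byte 4: 01100000 xor 00010001 = 01110001
byte 5: 10101011 xor 11111100 = 01010111
byte 6: 01001100 xor 01100101 = 00101001
byte 7: 01110010 xor 00011111 = 01101101
byte 8: 00101010 xor 01011010 = 01110000
byte 9: 01001100 xor 00100111 = 01101011
byte 10: 10011111 xor 01110100 = 11101011
byte 11: 01000110 xor 01010100 = 00010010
byte 12: 11010000 xor 00100101 = 11110101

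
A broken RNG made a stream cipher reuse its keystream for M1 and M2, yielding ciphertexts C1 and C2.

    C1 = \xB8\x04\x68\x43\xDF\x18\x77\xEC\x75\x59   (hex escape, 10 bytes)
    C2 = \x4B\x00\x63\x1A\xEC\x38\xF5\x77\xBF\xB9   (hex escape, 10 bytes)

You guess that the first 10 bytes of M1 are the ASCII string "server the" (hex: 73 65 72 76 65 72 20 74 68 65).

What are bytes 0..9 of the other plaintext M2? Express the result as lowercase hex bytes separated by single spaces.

80 61 79 2f 56 52 a2 ef a2 85

First, C1 ⊕ C2 = (M1 ⊕ K) ⊕ (M2 ⊕ K) = M1 ⊕ M2, so the key drops out. Then M2 = (M1 ⊕ M2) ⊕ M1 over the first 10 bytes.
byte 0: (b8 ^ 4b) ^ 73 = f3 ^ 73 = 80
byte 1: (04 ^ 00) ^ 65 = 04 ^ 65 = 61
byte 2: (68 ^ 63) ^ 72 = 0b ^ 72 = 79
byte 3: (43 ^ 1a) ^ 76 = 59 ^ 76 = 2f
byte 4: (df ^ ec) ^ 65 = 33 ^ 65 = 56
byte 5: (18 ^ 38) ^ 72 = 20 ^ 72 = 52
byte 6: (77 ^ f5) ^ 20 = 82 ^ 20 = a2
byte 7: (ec ^ 77) ^ 74 = 9b ^ 74 = ef
byte 8: (75 ^ bf) ^ 68 = ca ^ 68 = a2
byte 9: (59 ^ b9) ^ 65 = e0 ^ 65 = 85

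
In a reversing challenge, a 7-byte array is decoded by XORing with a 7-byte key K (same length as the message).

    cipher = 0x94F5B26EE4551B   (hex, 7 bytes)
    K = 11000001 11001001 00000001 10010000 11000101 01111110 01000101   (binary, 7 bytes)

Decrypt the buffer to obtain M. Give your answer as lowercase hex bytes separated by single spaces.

XOR is its own inverse, so applying the key byte-wise gives the result directly.
94 XOR c1 = 55
f5 XOR c9 = 3c
b2 XOR 01 = b3
6e XOR 90 = fe
e4 XOR c5 = 21
55 XOR 7e = 2b
1b XOR 45 = 5e

55 3c b3 fe 21 2b 5e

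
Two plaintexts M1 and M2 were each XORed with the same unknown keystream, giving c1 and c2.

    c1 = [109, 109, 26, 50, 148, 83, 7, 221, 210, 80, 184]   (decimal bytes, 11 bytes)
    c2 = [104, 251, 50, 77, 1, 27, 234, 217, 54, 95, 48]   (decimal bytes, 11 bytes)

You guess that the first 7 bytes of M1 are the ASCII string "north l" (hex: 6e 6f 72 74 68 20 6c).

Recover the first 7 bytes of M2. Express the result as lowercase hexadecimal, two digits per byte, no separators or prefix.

First, c1 ⊕ c2 = (M1 ⊕ K) ⊕ (M2 ⊕ K) = M1 ⊕ M2, so the key drops out. Then M2 = (M1 ⊕ M2) ⊕ M1 over the first 7 bytes.
byte 0: (6d XOR 68) XOR 6e = 05 XOR 6e = 6b
byte 1: (6d XOR fb) XOR 6f = 96 XOR 6f = f9
byte 2: (1a XOR 32) XOR 72 = 28 XOR 72 = 5a
byte 3: (32 XOR 4d) XOR 74 = 7f XOR 74 = 0b
byte 4: (94 XOR 01) XOR 68 = 95 XOR 68 = fd
byte 5: (53 XOR 1b) XOR 20 = 48 XOR 20 = 68
byte 6: (07 XOR ea) XOR 6c = ed XOR 6c = 81

6bf95a0bfd6881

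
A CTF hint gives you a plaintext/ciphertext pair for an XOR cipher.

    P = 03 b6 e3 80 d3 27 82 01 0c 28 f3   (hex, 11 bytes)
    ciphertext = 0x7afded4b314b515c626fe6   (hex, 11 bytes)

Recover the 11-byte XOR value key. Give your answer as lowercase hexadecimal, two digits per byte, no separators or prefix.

Since ciphertext = P ⊕ key, XORing both sides with P gives key = P ⊕ ciphertext.
byte 0: 03 XOR 7a = 79
byte 1: b6 XOR fd = 4b
byte 2: e3 XOR ed = 0e
byte 3: 80 XOR 4b = cb
byte 4: d3 XOR 31 = e2
byte 5: 27 XOR 4b = 6c
byte 6: 82 XOR 51 = d3
byte 7: 01 XOR 5c = 5d
byte 8: 0c XOR 62 = 6e
byte 9: 28 XOR 6f = 47
byte 10: f3 XOR e6 = 15

794b0ecbe26cd35d6e4715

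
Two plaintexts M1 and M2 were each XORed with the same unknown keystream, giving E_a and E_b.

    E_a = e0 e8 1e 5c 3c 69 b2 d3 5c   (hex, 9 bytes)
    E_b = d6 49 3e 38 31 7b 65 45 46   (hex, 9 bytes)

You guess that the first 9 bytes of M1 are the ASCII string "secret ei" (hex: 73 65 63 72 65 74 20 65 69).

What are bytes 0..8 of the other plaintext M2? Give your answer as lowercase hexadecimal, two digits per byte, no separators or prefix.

45c443166866f7f373

First, E_a ⊕ E_b = (M1 ⊕ K) ⊕ (M2 ⊕ K) = M1 ⊕ M2, so the key drops out. Then M2 = (M1 ⊕ M2) ⊕ M1 over the first 9 bytes.
byte 0: (e0 XOR d6) XOR 73 = 36 XOR 73 = 45
byte 1: (e8 XOR 49) XOR 65 = a1 XOR 65 = c4
byte 2: (1e XOR 3e) XOR 63 = 20 XOR 63 = 43
byte 3: (5c XOR 38) XOR 72 = 64 XOR 72 = 16
byte 4: (3c XOR 31) XOR 65 = 0d XOR 65 = 68
byte 5: (69 XOR 7b) XOR 74 = 12 XOR 74 = 66
byte 6: (b2 XOR 65) XOR 20 = d7 XOR 20 = f7
byte 7: (d3 XOR 45) XOR 65 = 96 XOR 65 = f3
byte 8: (5c XOR 46) XOR 69 = 1a XOR 69 = 73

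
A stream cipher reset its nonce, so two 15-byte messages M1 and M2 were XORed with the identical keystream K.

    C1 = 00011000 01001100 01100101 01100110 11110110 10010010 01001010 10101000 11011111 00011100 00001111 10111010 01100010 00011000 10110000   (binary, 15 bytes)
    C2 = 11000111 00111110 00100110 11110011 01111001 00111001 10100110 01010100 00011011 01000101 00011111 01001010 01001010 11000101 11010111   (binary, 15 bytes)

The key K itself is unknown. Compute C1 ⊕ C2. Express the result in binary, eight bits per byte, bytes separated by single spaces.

C1 ⊕ C2 = (M1 ⊕ K) ⊕ (M2 ⊕ K) = M1 ⊕ M2 — the shared key cancels under XOR.
00011000 XOR 11000111 = 11011111
01001100 XOR 00111110 = 01110010
01100101 XOR 00100110 = 01000011
01100110 XOR 11110011 = 10010101
11110110 XOR 01111001 = 10001111
10010010 XOR 00111001 = 10101011
01001010 XOR 10100110 = 11101100
10101000 XOR 01010100 = 11111100
11011111 XOR 00011011 = 11000100
00011100 XOR 01000101 = 01011001
00001111 XOR 00011111 = 00010000
10111010 XOR 01001010 = 11110000
01100010 XOR 01001010 = 00101000
00011000 XOR 11000101 = 11011101
10110000 XOR 11010111 = 01100111

11011111 01110010 01000011 10010101 10001111 10101011 11101100 11111100 11000100 01011001 00010000 11110000 00101000 11011101 01100111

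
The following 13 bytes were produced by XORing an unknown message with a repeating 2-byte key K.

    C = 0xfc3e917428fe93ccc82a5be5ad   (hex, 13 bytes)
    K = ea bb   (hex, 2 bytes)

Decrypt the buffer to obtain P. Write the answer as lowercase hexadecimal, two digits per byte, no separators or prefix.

16857bcfc24579772291b15e47

The 2-byte key repeats, so the effective keystream is ea bb ea bb ea bb ea bb ea bb ea bb ea.
byte 0: fc XOR ea = 16
byte 1: 3e XOR bb = 85
byte 2: 91 XOR ea = 7b
byte 3: 74 XOR bb = cf
byte 4: 28 XOR ea = c2
byte 5: fe XOR bb = 45
byte 6: 93 XOR ea = 79
byte 7: cc XOR bb = 77
byte 8: c8 XOR ea = 22
byte 9: 2a XOR bb = 91
byte 10: 5b XOR ea = b1
byte 11: e5 XOR bb = 5e
byte 12: ad XOR ea = 47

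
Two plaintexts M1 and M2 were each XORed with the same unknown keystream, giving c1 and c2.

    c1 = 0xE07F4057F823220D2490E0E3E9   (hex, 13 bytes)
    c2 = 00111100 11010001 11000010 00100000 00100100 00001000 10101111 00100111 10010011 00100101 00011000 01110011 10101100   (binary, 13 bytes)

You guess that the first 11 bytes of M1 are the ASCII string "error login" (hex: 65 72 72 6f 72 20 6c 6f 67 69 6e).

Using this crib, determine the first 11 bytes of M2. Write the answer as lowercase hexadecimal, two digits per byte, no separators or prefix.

First, c1 ⊕ c2 = (M1 ⊕ K) ⊕ (M2 ⊕ K) = M1 ⊕ M2, so the key drops out. Then M2 = (M1 ⊕ M2) ⊕ M1 over the first 11 bytes.
byte 0: (e0 ⊕ 3c) ⊕ 65 = dc ⊕ 65 = b9
byte 1: (7f ⊕ d1) ⊕ 72 = ae ⊕ 72 = dc
byte 2: (40 ⊕ c2) ⊕ 72 = 82 ⊕ 72 = f0
byte 3: (57 ⊕ 20) ⊕ 6f = 77 ⊕ 6f = 18
byte 4: (f8 ⊕ 24) ⊕ 72 = dc ⊕ 72 = ae
byte 5: (23 ⊕ 08) ⊕ 20 = 2b ⊕ 20 = 0b
byte 6: (22 ⊕ af) ⊕ 6c = 8d ⊕ 6c = e1
byte 7: (0d ⊕ 27) ⊕ 6f = 2a ⊕ 6f = 45
byte 8: (24 ⊕ 93) ⊕ 67 = b7 ⊕ 67 = d0
byte 9: (90 ⊕ 25) ⊕ 69 = b5 ⊕ 69 = dc
byte 10: (e0 ⊕ 18) ⊕ 6e = f8 ⊕ 6e = 96

b9dcf018ae0be145d0dc96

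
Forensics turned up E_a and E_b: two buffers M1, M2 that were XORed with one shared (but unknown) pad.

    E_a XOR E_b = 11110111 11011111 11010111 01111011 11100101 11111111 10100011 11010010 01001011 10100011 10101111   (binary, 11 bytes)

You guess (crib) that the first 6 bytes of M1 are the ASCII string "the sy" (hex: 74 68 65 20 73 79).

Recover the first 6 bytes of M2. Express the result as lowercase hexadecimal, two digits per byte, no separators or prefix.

83b7b25b9686

Since E_a ⊕ E_b = M1 ⊕ M2, XORing with the guessed M1 bytes yields the corresponding M2 bytes: M2 = (E_a ⊕ E_b) ⊕ M1.
byte 0: 11110111 XOR 01110100 = 10000011
byte 1: 11011111 XOR 01101000 = 10110111
byte 2: 11010111 XOR 01100101 = 10110010
byte 3: 01111011 XOR 00100000 = 01011011
byte 4: 11100101 XOR 01110011 = 10010110
byte 5: 11111111 XOR 01111001 = 10000110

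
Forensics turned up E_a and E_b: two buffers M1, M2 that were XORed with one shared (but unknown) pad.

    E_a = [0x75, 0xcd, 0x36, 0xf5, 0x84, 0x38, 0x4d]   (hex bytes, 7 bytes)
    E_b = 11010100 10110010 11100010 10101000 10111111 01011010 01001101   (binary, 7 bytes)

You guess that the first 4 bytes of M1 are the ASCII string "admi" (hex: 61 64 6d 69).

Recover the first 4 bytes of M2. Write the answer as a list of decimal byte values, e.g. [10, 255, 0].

First, E_a ⊕ E_b = (M1 ⊕ K) ⊕ (M2 ⊕ K) = M1 ⊕ M2, so the key drops out. Then M2 = (M1 ⊕ M2) ⊕ M1 over the first 4 bytes.
byte 0: (75 XOR d4) XOR 61 = a1 XOR 61 = c0
byte 1: (cd XOR b2) XOR 64 = 7f XOR 64 = 1b
byte 2: (36 XOR e2) XOR 6d = d4 XOR 6d = b9
byte 3: (f5 XOR a8) XOR 69 = 5d XOR 69 = 34

[192, 27, 185, 52]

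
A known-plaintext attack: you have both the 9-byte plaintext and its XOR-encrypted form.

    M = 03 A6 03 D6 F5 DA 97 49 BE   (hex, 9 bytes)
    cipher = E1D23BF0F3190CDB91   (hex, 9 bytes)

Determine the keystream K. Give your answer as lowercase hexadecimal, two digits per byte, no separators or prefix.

e274382606c39b922f

Since cipher = M ⊕ K, XORing both sides with M gives K = M ⊕ cipher.
  3 xor 225 = 226
166 xor 210 = 116
  3 xor  59 =  56
214 xor 240 =  38
245 xor 243 =   6
218 xor  25 = 195
151 xor  12 = 155
 73 xor 219 = 146
190 xor 145 =  47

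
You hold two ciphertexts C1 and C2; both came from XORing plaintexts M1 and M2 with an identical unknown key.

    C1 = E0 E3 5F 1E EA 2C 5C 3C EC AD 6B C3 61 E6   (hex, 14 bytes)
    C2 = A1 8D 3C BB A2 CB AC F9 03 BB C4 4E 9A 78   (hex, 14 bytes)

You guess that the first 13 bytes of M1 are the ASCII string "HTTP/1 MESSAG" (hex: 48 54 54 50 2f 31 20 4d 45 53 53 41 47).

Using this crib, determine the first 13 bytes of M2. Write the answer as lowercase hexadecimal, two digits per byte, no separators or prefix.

First, C1 ⊕ C2 = (M1 ⊕ K) ⊕ (M2 ⊕ K) = M1 ⊕ M2, so the key drops out. Then M2 = (M1 ⊕ M2) ⊕ M1 over the first 13 bytes.
byte 0: (e0 ^ a1) ^ 48 = 41 ^ 48 = 09
byte 1: (e3 ^ 8d) ^ 54 = 6e ^ 54 = 3a
byte 2: (5f ^ 3c) ^ 54 = 63 ^ 54 = 37
byte 3: (1e ^ bb) ^ 50 = a5 ^ 50 = f5
byte 4: (ea ^ a2) ^ 2f = 48 ^ 2f = 67
byte 5: (2c ^ cb) ^ 31 = e7 ^ 31 = d6
byte 6: (5c ^ ac) ^ 20 = f0 ^ 20 = d0
byte 7: (3c ^ f9) ^ 4d = c5 ^ 4d = 88
byte 8: (ec ^ 03) ^ 45 = ef ^ 45 = aa
byte 9: (ad ^ bb) ^ 53 = 16 ^ 53 = 45
byte 10: (6b ^ c4) ^ 53 = af ^ 53 = fc
byte 11: (c3 ^ 4e) ^ 41 = 8d ^ 41 = cc
byte 12: (61 ^ 9a) ^ 47 = fb ^ 47 = bc

093a37f567d6d088aa45fcccbc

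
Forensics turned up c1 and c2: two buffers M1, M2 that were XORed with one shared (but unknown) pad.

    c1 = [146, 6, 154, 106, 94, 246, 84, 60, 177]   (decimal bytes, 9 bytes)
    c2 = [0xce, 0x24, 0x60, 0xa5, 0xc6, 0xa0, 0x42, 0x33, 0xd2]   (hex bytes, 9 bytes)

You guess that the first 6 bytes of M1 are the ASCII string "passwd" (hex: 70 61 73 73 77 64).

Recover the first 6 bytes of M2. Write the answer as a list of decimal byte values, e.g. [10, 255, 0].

First, c1 ⊕ c2 = (M1 ⊕ K) ⊕ (M2 ⊕ K) = M1 ⊕ M2, so the key drops out. Then M2 = (M1 ⊕ M2) ⊕ M1 over the first 6 bytes.
byte 0: (92 xor ce) xor 70 = 5c xor 70 = 2c
byte 1: (06 xor 24) xor 61 = 22 xor 61 = 43
byte 2: (9a xor 60) xor 73 = fa xor 73 = 89
byte 3: (6a xor a5) xor 73 = cf xor 73 = bc
byte 4: (5e xor c6) xor 77 = 98 xor 77 = ef
byte 5: (f6 xor a0) xor 64 = 56 xor 64 = 32

[44, 67, 137, 188, 239, 50]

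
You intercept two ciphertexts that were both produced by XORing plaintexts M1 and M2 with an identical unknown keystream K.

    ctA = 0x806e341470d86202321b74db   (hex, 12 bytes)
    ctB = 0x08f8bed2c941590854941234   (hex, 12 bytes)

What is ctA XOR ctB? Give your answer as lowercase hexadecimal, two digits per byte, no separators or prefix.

ctA ⊕ ctB = (M1 ⊕ K) ⊕ (M2 ⊕ K) = M1 ⊕ M2 — the shared key cancels under XOR.
byte 0: 10000000 xor 00001000 = 10001000
byte 1: 01101110 xor 11111000 = 10010110
byte 2: 00110100 xor 10111110 = 10001010
byte 3: 00010100 xor 11010010 = 11000110
byte 4: 01110000 xor 11001001 = 10111001
byte 5: 11011000 xor 01000001 = 10011001
byte 6: 01100010 xor 01011001 = 00111011
byte 7: 00000010 xor 00001000 = 00001010
byte 8: 00110010 xor 01010100 = 01100110
byte 9: 00011011 xor 10010100 = 10001111
byte 10: 01110100 xor 00010010 = 01100110
byte 11: 11011011 xor 00110100 = 11101111

88968ac6b9993b0a668f66ef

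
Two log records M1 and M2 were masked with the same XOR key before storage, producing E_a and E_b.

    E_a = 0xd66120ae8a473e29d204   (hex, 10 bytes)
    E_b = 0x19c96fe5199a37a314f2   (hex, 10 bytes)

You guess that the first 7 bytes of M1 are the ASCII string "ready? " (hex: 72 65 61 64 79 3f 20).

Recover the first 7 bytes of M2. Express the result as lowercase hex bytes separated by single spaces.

bd cd 2e 2f ea e2 29

First, E_a ⊕ E_b = (M1 ⊕ K) ⊕ (M2 ⊕ K) = M1 ⊕ M2, so the key drops out. Then M2 = (M1 ⊕ M2) ⊕ M1 over the first 7 bytes.
byte 0: (d6 ⊕ 19) ⊕ 72 = cf ⊕ 72 = bd
byte 1: (61 ⊕ c9) ⊕ 65 = a8 ⊕ 65 = cd
byte 2: (20 ⊕ 6f) ⊕ 61 = 4f ⊕ 61 = 2e
byte 3: (ae ⊕ e5) ⊕ 64 = 4b ⊕ 64 = 2f
byte 4: (8a ⊕ 19) ⊕ 79 = 93 ⊕ 79 = ea
byte 5: (47 ⊕ 9a) ⊕ 3f = dd ⊕ 3f = e2
byte 6: (3e ⊕ 37) ⊕ 20 = 09 ⊕ 20 = 29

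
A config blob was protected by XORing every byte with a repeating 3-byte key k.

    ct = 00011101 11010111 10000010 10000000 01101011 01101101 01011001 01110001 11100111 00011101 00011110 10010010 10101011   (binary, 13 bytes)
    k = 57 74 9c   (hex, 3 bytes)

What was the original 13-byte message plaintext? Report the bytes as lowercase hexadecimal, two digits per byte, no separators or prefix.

4aa31ed71ff10e057b4a6a0efc

The 3-byte key repeats, so the effective keystream is 57 74 9c 57 74 9c 57 74 9c 57 74 9c 57.
byte 0: 1d XOR 57 = 4a
byte 1: d7 XOR 74 = a3
byte 2: 82 XOR 9c = 1e
byte 3: 80 XOR 57 = d7
byte 4: 6b XOR 74 = 1f
byte 5: 6d XOR 9c = f1
byte 6: 59 XOR 57 = 0e
byte 7: 71 XOR 74 = 05
byte 8: e7 XOR 9c = 7b
byte 9: 1d XOR 57 = 4a
byte 10: 1e XOR 74 = 6a
byte 11: 92 XOR 9c = 0e
byte 12: ab XOR 57 = fc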